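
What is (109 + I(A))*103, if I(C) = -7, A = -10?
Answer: 10506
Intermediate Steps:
(109 + I(A))*103 = (109 - 7)*103 = 102*103 = 10506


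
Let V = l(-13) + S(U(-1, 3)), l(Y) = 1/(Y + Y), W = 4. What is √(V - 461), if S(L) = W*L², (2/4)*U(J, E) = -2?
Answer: 3*I*√29822/26 ≈ 19.926*I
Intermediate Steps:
U(J, E) = -4 (U(J, E) = 2*(-2) = -4)
l(Y) = 1/(2*Y)
S(L) = 4*L²
V = 1663/26 (V = (½)/(-13) + 4*(-4)² = (½)*(-1/13) + 4*16 = -1/26 + 64 = 1663/26 ≈ 63.962)
√(V - 461) = √(1663/26 - 461) = √(-10323/26) = 3*I*√29822/26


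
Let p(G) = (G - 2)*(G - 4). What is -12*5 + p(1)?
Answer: -57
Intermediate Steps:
p(G) = (-4 + G)*(-2 + G) (p(G) = (-2 + G)*(-4 + G) = (-4 + G)*(-2 + G))
-12*5 + p(1) = -12*5 + (8 + 1² - 6*1) = -60 + (8 + 1 - 6) = -60 + 3 = -57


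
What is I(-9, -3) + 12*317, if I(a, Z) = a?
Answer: 3795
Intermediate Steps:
I(-9, -3) + 12*317 = -9 + 12*317 = -9 + 3804 = 3795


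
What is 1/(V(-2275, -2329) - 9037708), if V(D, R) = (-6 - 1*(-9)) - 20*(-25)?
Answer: -1/9037205 ≈ -1.1065e-7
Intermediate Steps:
V(D, R) = 503 (V(D, R) = (-6 + 9) + 500 = 3 + 500 = 503)
1/(V(-2275, -2329) - 9037708) = 1/(503 - 9037708) = 1/(-9037205) = -1/9037205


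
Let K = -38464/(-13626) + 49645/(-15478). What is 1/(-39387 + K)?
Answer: -105451614/4153463279107 ≈ -2.5389e-5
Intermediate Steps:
K = -40558489/105451614 (K = -38464*(-1/13626) + 49645*(-1/15478) = 19232/6813 - 49645/15478 = -40558489/105451614 ≈ -0.38462)
1/(-39387 + K) = 1/(-39387 - 40558489/105451614) = 1/(-4153463279107/105451614) = -105451614/4153463279107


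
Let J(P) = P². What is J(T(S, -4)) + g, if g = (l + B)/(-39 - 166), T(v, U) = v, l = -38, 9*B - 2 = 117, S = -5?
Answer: 46348/1845 ≈ 25.121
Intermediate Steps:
B = 119/9 (B = 2/9 + (⅑)*117 = 2/9 + 13 = 119/9 ≈ 13.222)
g = 223/1845 (g = (-38 + 119/9)/(-39 - 166) = -223/9/(-205) = -223/9*(-1/205) = 223/1845 ≈ 0.12087)
J(T(S, -4)) + g = (-5)² + 223/1845 = 25 + 223/1845 = 46348/1845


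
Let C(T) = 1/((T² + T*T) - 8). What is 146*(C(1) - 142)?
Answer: -62269/3 ≈ -20756.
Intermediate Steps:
C(T) = 1/(-8 + 2*T²) (C(T) = 1/((T² + T²) - 8) = 1/(2*T² - 8) = 1/(-8 + 2*T²))
146*(C(1) - 142) = 146*(1/(2*(-4 + 1²)) - 142) = 146*(1/(2*(-4 + 1)) - 142) = 146*((½)/(-3) - 142) = 146*((½)*(-⅓) - 142) = 146*(-⅙ - 142) = 146*(-853/6) = -62269/3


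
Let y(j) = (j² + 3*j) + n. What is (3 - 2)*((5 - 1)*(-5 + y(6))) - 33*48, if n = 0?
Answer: -1388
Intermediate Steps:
y(j) = j² + 3*j (y(j) = (j² + 3*j) + 0 = j² + 3*j)
(3 - 2)*((5 - 1)*(-5 + y(6))) - 33*48 = (3 - 2)*((5 - 1)*(-5 + 6*(3 + 6))) - 33*48 = 1*(4*(-5 + 6*9)) - 1584 = 1*(4*(-5 + 54)) - 1584 = 1*(4*49) - 1584 = 1*196 - 1584 = 196 - 1584 = -1388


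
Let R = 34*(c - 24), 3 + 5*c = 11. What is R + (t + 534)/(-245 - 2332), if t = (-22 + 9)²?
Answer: -9816731/12885 ≈ -761.87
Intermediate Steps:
c = 8/5 (c = -⅗ + (⅕)*11 = -⅗ + 11/5 = 8/5 ≈ 1.6000)
t = 169 (t = (-13)² = 169)
R = -3808/5 (R = 34*(8/5 - 24) = 34*(-112/5) = -3808/5 ≈ -761.60)
R + (t + 534)/(-245 - 2332) = -3808/5 + (169 + 534)/(-245 - 2332) = -3808/5 + 703/(-2577) = -3808/5 + 703*(-1/2577) = -3808/5 - 703/2577 = -9816731/12885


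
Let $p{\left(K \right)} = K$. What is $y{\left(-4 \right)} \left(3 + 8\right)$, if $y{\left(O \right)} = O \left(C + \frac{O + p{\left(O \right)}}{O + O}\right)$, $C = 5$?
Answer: $-264$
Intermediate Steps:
$y{\left(O \right)} = 6 O$ ($y{\left(O \right)} = O \left(5 + \frac{O + O}{O + O}\right) = O \left(5 + \frac{2 O}{2 O}\right) = O \left(5 + 2 O \frac{1}{2 O}\right) = O \left(5 + 1\right) = O 6 = 6 O$)
$y{\left(-4 \right)} \left(3 + 8\right) = 6 \left(-4\right) \left(3 + 8\right) = \left(-24\right) 11 = -264$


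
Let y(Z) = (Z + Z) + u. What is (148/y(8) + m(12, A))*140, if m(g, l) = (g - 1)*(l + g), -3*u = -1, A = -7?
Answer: 62780/7 ≈ 8968.6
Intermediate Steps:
u = ⅓ (u = -⅓*(-1) = ⅓ ≈ 0.33333)
y(Z) = ⅓ + 2*Z (y(Z) = (Z + Z) + ⅓ = 2*Z + ⅓ = ⅓ + 2*Z)
m(g, l) = (-1 + g)*(g + l)
(148/y(8) + m(12, A))*140 = (148/(⅓ + 2*8) + (12² - 1*12 - 1*(-7) + 12*(-7)))*140 = (148/(⅓ + 16) + (144 - 12 + 7 - 84))*140 = (148/(49/3) + 55)*140 = (148*(3/49) + 55)*140 = (444/49 + 55)*140 = (3139/49)*140 = 62780/7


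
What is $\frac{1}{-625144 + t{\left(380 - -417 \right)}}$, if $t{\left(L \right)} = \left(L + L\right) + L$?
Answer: $- \frac{1}{622753} \approx -1.6058 \cdot 10^{-6}$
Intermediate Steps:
$t{\left(L \right)} = 3 L$ ($t{\left(L \right)} = 2 L + L = 3 L$)
$\frac{1}{-625144 + t{\left(380 - -417 \right)}} = \frac{1}{-625144 + 3 \left(380 - -417\right)} = \frac{1}{-625144 + 3 \left(380 + 417\right)} = \frac{1}{-625144 + 3 \cdot 797} = \frac{1}{-625144 + 2391} = \frac{1}{-622753} = - \frac{1}{622753}$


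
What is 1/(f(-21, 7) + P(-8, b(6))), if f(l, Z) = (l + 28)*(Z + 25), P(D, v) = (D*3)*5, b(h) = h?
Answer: 1/104 ≈ 0.0096154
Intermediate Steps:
P(D, v) = 15*D (P(D, v) = (3*D)*5 = 15*D)
f(l, Z) = (25 + Z)*(28 + l) (f(l, Z) = (28 + l)*(25 + Z) = (25 + Z)*(28 + l))
1/(f(-21, 7) + P(-8, b(6))) = 1/((700 + 25*(-21) + 28*7 + 7*(-21)) + 15*(-8)) = 1/((700 - 525 + 196 - 147) - 120) = 1/(224 - 120) = 1/104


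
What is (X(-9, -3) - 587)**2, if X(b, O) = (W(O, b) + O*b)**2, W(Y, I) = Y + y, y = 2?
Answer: 7921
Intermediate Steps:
W(Y, I) = 2 + Y (W(Y, I) = Y + 2 = 2 + Y)
X(b, O) = (2 + O + O*b)**2 (X(b, O) = ((2 + O) + O*b)**2 = (2 + O + O*b)**2)
(X(-9, -3) - 587)**2 = ((2 - 3 - 3*(-9))**2 - 587)**2 = ((2 - 3 + 27)**2 - 587)**2 = (26**2 - 587)**2 = (676 - 587)**2 = 89**2 = 7921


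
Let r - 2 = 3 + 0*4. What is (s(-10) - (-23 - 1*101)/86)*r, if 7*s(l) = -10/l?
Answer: 2385/301 ≈ 7.9236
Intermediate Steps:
s(l) = -10/(7*l) (s(l) = (-10/l)/7 = -10/(7*l))
r = 5 (r = 2 + (3 + 0*4) = 2 + (3 + 0) = 2 + 3 = 5)
(s(-10) - (-23 - 1*101)/86)*r = (-10/7/(-10) - (-23 - 1*101)/86)*5 = (-10/7*(-1/10) - (-23 - 101)/86)*5 = (1/7 - (-124)/86)*5 = (1/7 - 1*(-62/43))*5 = (1/7 + 62/43)*5 = (477/301)*5 = 2385/301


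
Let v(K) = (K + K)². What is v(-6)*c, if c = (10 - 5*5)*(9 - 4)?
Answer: -10800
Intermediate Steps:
c = -75 (c = (10 - 25)*5 = -15*5 = -75)
v(K) = 4*K² (v(K) = (2*K)² = 4*K²)
v(-6)*c = (4*(-6)²)*(-75) = (4*36)*(-75) = 144*(-75) = -10800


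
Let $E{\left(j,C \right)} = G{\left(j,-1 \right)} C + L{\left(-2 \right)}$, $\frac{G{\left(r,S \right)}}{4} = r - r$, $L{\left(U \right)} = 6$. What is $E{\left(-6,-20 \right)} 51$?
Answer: $306$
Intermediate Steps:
$G{\left(r,S \right)} = 0$ ($G{\left(r,S \right)} = 4 \left(r - r\right) = 4 \cdot 0 = 0$)
$E{\left(j,C \right)} = 6$ ($E{\left(j,C \right)} = 0 C + 6 = 0 + 6 = 6$)
$E{\left(-6,-20 \right)} 51 = 6 \cdot 51 = 306$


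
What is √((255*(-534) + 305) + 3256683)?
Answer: √3120818 ≈ 1766.6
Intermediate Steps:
√((255*(-534) + 305) + 3256683) = √((-136170 + 305) + 3256683) = √(-135865 + 3256683) = √3120818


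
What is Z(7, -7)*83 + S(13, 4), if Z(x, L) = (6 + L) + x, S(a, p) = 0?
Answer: 498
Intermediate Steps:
Z(x, L) = 6 + L + x
Z(7, -7)*83 + S(13, 4) = (6 - 7 + 7)*83 + 0 = 6*83 + 0 = 498 + 0 = 498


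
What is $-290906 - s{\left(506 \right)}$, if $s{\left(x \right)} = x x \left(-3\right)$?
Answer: $477202$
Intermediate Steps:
$s{\left(x \right)} = - 3 x^{2}$ ($s{\left(x \right)} = x^{2} \left(-3\right) = - 3 x^{2}$)
$-290906 - s{\left(506 \right)} = -290906 - - 3 \cdot 506^{2} = -290906 - \left(-3\right) 256036 = -290906 - -768108 = -290906 + 768108 = 477202$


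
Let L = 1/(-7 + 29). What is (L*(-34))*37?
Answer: -629/11 ≈ -57.182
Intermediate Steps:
L = 1/22 ≈ 0.045455
(L*(-34))*37 = ((1/22)*(-34))*37 = -17/11*37 = -629/11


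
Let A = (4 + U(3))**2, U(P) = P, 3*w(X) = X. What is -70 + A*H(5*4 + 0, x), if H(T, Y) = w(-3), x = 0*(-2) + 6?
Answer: -119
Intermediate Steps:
w(X) = X/3
A = 49 (A = (4 + 3)**2 = 7**2 = 49)
x = 6 (x = 0 + 6 = 6)
H(T, Y) = -1 (H(T, Y) = (1/3)*(-3) = -1)
-70 + A*H(5*4 + 0, x) = -70 + 49*(-1) = -70 - 49 = -119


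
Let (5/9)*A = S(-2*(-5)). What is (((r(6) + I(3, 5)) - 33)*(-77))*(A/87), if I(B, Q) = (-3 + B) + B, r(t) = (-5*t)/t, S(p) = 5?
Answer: 8085/29 ≈ 278.79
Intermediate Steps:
A = 9 (A = (9/5)*5 = 9)
r(t) = -5
I(B, Q) = -3 + 2*B
(((r(6) + I(3, 5)) - 33)*(-77))*(A/87) = (((-5 + (-3 + 2*3)) - 33)*(-77))*(9/87) = (((-5 + (-3 + 6)) - 33)*(-77))*(9*(1/87)) = (((-5 + 3) - 33)*(-77))*(3/29) = ((-2 - 33)*(-77))*(3/29) = -35*(-77)*(3/29) = 2695*(3/29) = 8085/29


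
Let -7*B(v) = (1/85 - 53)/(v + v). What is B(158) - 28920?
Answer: -1359383474/47005 ≈ -28920.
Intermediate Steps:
B(v) = 2252/(595*v) (B(v) = -(1/85 - 53)/(7*(v + v)) = -(1/85 - 53)/(7*(2*v)) = -(-4504)*1/(2*v)/595 = -(-2252)/(595*v) = 2252/(595*v))
B(158) - 28920 = (2252/595)/158 - 28920 = (2252/595)*(1/158) - 28920 = 1126/47005 - 28920 = -1359383474/47005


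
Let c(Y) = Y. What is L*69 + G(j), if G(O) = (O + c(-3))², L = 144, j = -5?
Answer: 10000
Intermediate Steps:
G(O) = (-3 + O)² (G(O) = (O - 3)² = (-3 + O)²)
L*69 + G(j) = 144*69 + (-3 - 5)² = 9936 + (-8)² = 9936 + 64 = 10000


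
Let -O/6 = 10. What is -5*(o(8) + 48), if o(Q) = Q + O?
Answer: 20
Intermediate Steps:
O = -60 (O = -6*10 = -60)
o(Q) = -60 + Q (o(Q) = Q - 60 = -60 + Q)
-5*(o(8) + 48) = -5*((-60 + 8) + 48) = -5*(-52 + 48) = -5*(-4) = 20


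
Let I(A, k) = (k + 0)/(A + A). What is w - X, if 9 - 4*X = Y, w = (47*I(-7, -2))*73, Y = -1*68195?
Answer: -115926/7 ≈ -16561.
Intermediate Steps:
Y = -68195
I(A, k) = k/(2*A) (I(A, k) = k/((2*A)) = k*(1/(2*A)) = k/(2*A))
w = 3431/7 (w = (47*((½)*(-2)/(-7)))*73 = (47*((½)*(-2)*(-⅐)))*73 = (47*(⅐))*73 = (47/7)*73 = 3431/7 ≈ 490.14)
X = 17051 (X = 9/4 - ¼*(-68195) = 9/4 + 68195/4 = 17051)
w - X = 3431/7 - 1*17051 = 3431/7 - 17051 = -115926/7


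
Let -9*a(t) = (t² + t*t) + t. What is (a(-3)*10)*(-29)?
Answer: 1450/3 ≈ 483.33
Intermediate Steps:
a(t) = -2*t²/9 - t/9 (a(t) = -((t² + t*t) + t)/9 = -((t² + t²) + t)/9 = -(2*t² + t)/9 = -(t + 2*t²)/9 = -2*t²/9 - t/9)
(a(-3)*10)*(-29) = (-⅑*(-3)*(1 + 2*(-3))*10)*(-29) = (-⅑*(-3)*(1 - 6)*10)*(-29) = (-⅑*(-3)*(-5)*10)*(-29) = -5/3*10*(-29) = -50/3*(-29) = 1450/3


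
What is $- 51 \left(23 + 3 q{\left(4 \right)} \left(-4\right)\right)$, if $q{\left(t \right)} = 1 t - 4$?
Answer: $-1173$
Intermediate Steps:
$q{\left(t \right)} = -4 + t$ ($q{\left(t \right)} = t - 4 = -4 + t$)
$- 51 \left(23 + 3 q{\left(4 \right)} \left(-4\right)\right) = - 51 \left(23 + 3 \left(-4 + 4\right) \left(-4\right)\right) = - 51 \left(23 + 3 \cdot 0 \left(-4\right)\right) = - 51 \left(23 + 0 \left(-4\right)\right) = - 51 \left(23 + 0\right) = \left(-51\right) 23 = -1173$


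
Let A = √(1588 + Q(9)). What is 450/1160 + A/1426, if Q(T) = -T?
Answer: 45/116 + √1579/1426 ≈ 0.41580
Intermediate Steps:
A = √1579 (A = √(1588 - 1*9) = √(1588 - 9) = √1579 ≈ 39.737)
450/1160 + A/1426 = 450/1160 + √1579/1426 = 450*(1/1160) + √1579*(1/1426) = 45/116 + √1579/1426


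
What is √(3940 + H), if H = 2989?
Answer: 13*√41 ≈ 83.241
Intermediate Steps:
√(3940 + H) = √(3940 + 2989) = √6929 = 13*√41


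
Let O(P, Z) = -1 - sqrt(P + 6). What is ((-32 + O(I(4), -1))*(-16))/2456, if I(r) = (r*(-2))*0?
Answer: 66/307 + 2*sqrt(6)/307 ≈ 0.23094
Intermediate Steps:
I(r) = 0 (I(r) = -2*r*0 = 0)
O(P, Z) = -1 - sqrt(6 + P)
((-32 + O(I(4), -1))*(-16))/2456 = ((-32 + (-1 - sqrt(6 + 0)))*(-16))/2456 = ((-32 + (-1 - sqrt(6)))*(-16))*(1/2456) = ((-33 - sqrt(6))*(-16))*(1/2456) = (528 + 16*sqrt(6))*(1/2456) = 66/307 + 2*sqrt(6)/307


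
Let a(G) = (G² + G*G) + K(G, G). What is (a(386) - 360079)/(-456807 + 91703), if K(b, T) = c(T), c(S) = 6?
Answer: 62081/365104 ≈ 0.17004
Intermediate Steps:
K(b, T) = 6
a(G) = 6 + 2*G² (a(G) = (G² + G*G) + 6 = (G² + G²) + 6 = 2*G² + 6 = 6 + 2*G²)
(a(386) - 360079)/(-456807 + 91703) = ((6 + 2*386²) - 360079)/(-456807 + 91703) = ((6 + 2*148996) - 360079)/(-365104) = ((6 + 297992) - 360079)*(-1/365104) = (297998 - 360079)*(-1/365104) = -62081*(-1/365104) = 62081/365104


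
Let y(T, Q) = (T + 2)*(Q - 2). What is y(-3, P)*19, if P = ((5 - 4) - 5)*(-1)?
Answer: -38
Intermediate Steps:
P = 4 (P = (1 - 5)*(-1) = -4*(-1) = 4)
y(T, Q) = (-2 + Q)*(2 + T) (y(T, Q) = (2 + T)*(-2 + Q) = (-2 + Q)*(2 + T))
y(-3, P)*19 = (-4 - 2*(-3) + 2*4 + 4*(-3))*19 = (-4 + 6 + 8 - 12)*19 = -2*19 = -38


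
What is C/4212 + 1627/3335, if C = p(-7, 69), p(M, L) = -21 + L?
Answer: 584417/1170585 ≈ 0.49925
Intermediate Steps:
C = 48 (C = -21 + 69 = 48)
C/4212 + 1627/3335 = 48/4212 + 1627/3335 = 48*(1/4212) + 1627*(1/3335) = 4/351 + 1627/3335 = 584417/1170585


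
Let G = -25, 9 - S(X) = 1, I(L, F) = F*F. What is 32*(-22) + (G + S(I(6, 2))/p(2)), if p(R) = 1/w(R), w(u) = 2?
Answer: -713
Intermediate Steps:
I(L, F) = F²
S(X) = 8 (S(X) = 9 - 1*1 = 9 - 1 = 8)
p(R) = ½ (p(R) = 1/2 = ½)
32*(-22) + (G + S(I(6, 2))/p(2)) = 32*(-22) + (-25 + 8/(½)) = -704 + (-25 + 8*2) = -704 + (-25 + 16) = -704 - 9 = -713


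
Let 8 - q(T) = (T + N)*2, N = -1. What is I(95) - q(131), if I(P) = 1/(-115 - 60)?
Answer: 44099/175 ≈ 251.99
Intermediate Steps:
q(T) = 10 - 2*T (q(T) = 8 - (T - 1)*2 = 8 - (-1 + T)*2 = 8 - (-2 + 2*T) = 8 + (2 - 2*T) = 10 - 2*T)
I(P) = -1/175 (I(P) = 1/(-175) = -1/175)
I(95) - q(131) = -1/175 - (10 - 2*131) = -1/175 - (10 - 262) = -1/175 - 1*(-252) = -1/175 + 252 = 44099/175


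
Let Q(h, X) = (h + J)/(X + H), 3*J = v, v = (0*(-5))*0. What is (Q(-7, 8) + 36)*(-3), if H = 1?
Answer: -317/3 ≈ -105.67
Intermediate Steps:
v = 0 (v = 0*0 = 0)
J = 0 (J = (⅓)*0 = 0)
Q(h, X) = h/(1 + X) (Q(h, X) = (h + 0)/(X + 1) = h/(1 + X))
(Q(-7, 8) + 36)*(-3) = (-7/(1 + 8) + 36)*(-3) = (-7/9 + 36)*(-3) = (317/9)*(-3) = -317/3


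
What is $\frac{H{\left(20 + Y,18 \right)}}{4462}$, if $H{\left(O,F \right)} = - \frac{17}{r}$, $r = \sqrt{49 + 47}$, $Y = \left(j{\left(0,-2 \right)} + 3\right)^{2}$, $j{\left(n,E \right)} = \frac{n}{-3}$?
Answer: $- \frac{17 \sqrt{6}}{107088} \approx -0.00038885$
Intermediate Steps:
$j{\left(n,E \right)} = - \frac{n}{3}$ ($j{\left(n,E \right)} = n \left(- \frac{1}{3}\right) = - \frac{n}{3}$)
$Y = 9$ ($Y = \left(\left(- \frac{1}{3}\right) 0 + 3\right)^{2} = \left(0 + 3\right)^{2} = 3^{2} = 9$)
$r = 4 \sqrt{6}$ ($r = \sqrt{96} = 4 \sqrt{6} \approx 9.798$)
$H{\left(O,F \right)} = - \frac{17 \sqrt{6}}{24}$ ($H{\left(O,F \right)} = - \frac{17}{4 \sqrt{6}} = - 17 \frac{\sqrt{6}}{24} = - \frac{17 \sqrt{6}}{24}$)
$\frac{H{\left(20 + Y,18 \right)}}{4462} = \frac{\left(- \frac{17}{24}\right) \sqrt{6}}{4462} = - \frac{17 \sqrt{6}}{24} \cdot \frac{1}{4462} = - \frac{17 \sqrt{6}}{107088}$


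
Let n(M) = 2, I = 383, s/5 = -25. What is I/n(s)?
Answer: 383/2 ≈ 191.50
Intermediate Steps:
s = -125 (s = 5*(-25) = -125)
I/n(s) = 383/2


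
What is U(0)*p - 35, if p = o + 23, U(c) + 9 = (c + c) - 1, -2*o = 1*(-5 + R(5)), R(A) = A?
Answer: -265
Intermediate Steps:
o = 0 (o = -(-5 + 5)/2 = -0/2 = -½*0 = 0)
U(c) = -10 + 2*c (U(c) = -9 + ((c + c) - 1) = -9 + (2*c - 1) = -9 + (-1 + 2*c) = -10 + 2*c)
p = 23 (p = 0 + 23 = 23)
U(0)*p - 35 = (-10 + 2*0)*23 - 35 = (-10 + 0)*23 - 35 = -10*23 - 35 = -230 - 35 = -265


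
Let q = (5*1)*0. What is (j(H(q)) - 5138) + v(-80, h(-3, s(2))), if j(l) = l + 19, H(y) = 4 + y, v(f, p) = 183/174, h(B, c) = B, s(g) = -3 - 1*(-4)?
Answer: -296609/58 ≈ -5113.9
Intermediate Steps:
s(g) = 1 (s(g) = -3 + 4 = 1)
q = 0 (q = 5*0 = 0)
v(f, p) = 61/58 (v(f, p) = 183*(1/174) = 61/58)
j(l) = 19 + l
(j(H(q)) - 5138) + v(-80, h(-3, s(2))) = ((19 + (4 + 0)) - 5138) + 61/58 = ((19 + 4) - 5138) + 61/58 = (23 - 5138) + 61/58 = -5115 + 61/58 = -296609/58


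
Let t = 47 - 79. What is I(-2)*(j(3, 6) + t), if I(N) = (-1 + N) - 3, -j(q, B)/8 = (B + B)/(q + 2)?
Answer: 1536/5 ≈ 307.20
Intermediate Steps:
j(q, B) = -16*B/(2 + q) (j(q, B) = -8*(B + B)/(q + 2) = -8*2*B/(2 + q) = -16*B/(2 + q))
I(N) = -4 + N
t = -32
I(-2)*(j(3, 6) + t) = (-4 - 2)*(-16*6/(2 + 3) - 32) = -6*(-16*6/5 - 32) = -6*(-16*6*1/5 - 32) = -6*(-96/5 - 32) = -6*(-256/5) = 1536/5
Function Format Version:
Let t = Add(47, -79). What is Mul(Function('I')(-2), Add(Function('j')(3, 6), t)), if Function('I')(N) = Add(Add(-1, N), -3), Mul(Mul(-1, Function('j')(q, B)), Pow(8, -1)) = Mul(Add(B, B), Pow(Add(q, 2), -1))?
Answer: Rational(1536, 5) ≈ 307.20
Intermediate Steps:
Function('j')(q, B) = Mul(-16, B, Pow(Add(2, q), -1)) (Function('j')(q, B) = Mul(-8, Mul(Add(B, B), Pow(Add(q, 2), -1))) = Mul(-8, Mul(Mul(2, B), Pow(Add(2, q), -1))) = Mul(-8, Mul(2, B, Pow(Add(2, q), -1))) = Mul(-16, B, Pow(Add(2, q), -1)))
Function('I')(N) = Add(-4, N)
t = -32
Mul(Function('I')(-2), Add(Function('j')(3, 6), t)) = Mul(Add(-4, -2), Add(Mul(-16, 6, Pow(Add(2, 3), -1)), -32)) = Mul(-6, Add(Mul(-16, 6, Pow(5, -1)), -32)) = Mul(-6, Add(Mul(-16, 6, Rational(1, 5)), -32)) = Mul(-6, Add(Rational(-96, 5), -32)) = Mul(-6, Rational(-256, 5)) = Rational(1536, 5)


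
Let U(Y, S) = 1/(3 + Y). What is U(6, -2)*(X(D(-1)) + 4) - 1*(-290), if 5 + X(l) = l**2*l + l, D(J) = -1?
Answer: 869/3 ≈ 289.67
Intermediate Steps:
X(l) = -5 + l + l**3 (X(l) = -5 + (l**2*l + l) = -5 + (l**3 + l) = -5 + (l + l**3) = -5 + l + l**3)
U(6, -2)*(X(D(-1)) + 4) - 1*(-290) = ((-5 - 1 + (-1)**3) + 4)/(3 + 6) - 1*(-290) = ((-5 - 1 - 1) + 4)/9 + 290 = (-7 + 4)/9 + 290 = (1/9)*(-3) + 290 = -1/3 + 290 = 869/3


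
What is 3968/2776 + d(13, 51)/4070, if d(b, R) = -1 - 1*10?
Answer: 183173/128390 ≈ 1.4267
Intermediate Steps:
d(b, R) = -11 (d(b, R) = -1 - 10 = -11)
3968/2776 + d(13, 51)/4070 = 3968/2776 - 11/4070 = 3968*(1/2776) - 11*1/4070 = 496/347 - 1/370 = 183173/128390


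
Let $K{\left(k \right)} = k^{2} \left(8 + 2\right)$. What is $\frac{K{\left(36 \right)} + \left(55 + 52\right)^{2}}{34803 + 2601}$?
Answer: $\frac{24409}{37404} \approx 0.65258$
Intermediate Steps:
$K{\left(k \right)} = 10 k^{2}$ ($K{\left(k \right)} = k^{2} \cdot 10 = 10 k^{2}$)
$\frac{K{\left(36 \right)} + \left(55 + 52\right)^{2}}{34803 + 2601} = \frac{10 \cdot 36^{2} + \left(55 + 52\right)^{2}}{34803 + 2601} = \frac{10 \cdot 1296 + 107^{2}}{37404} = \left(12960 + 11449\right) \frac{1}{37404} = 24409 \cdot \frac{1}{37404} = \frac{24409}{37404}$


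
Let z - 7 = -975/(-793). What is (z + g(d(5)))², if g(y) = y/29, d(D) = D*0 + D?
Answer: 220908769/3129361 ≈ 70.592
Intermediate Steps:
d(D) = D (d(D) = 0 + D = D)
z = 502/61 (z = 7 - 975/(-793) = 7 - 975*(-1/793) = 7 + 75/61 = 502/61 ≈ 8.2295)
g(y) = y/29 (g(y) = y*(1/29) = y/29)
(z + g(d(5)))² = (502/61 + (1/29)*5)² = (502/61 + 5/29)² = (14863/1769)² = 220908769/3129361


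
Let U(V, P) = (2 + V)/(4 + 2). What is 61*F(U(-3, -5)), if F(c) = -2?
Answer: -122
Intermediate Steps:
U(V, P) = 1/3 + V/6 (U(V, P) = (2 + V)/6 = (2 + V)*(1/6) = 1/3 + V/6)
61*F(U(-3, -5)) = 61*(-2) = -122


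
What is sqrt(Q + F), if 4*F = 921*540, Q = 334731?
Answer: sqrt(459066) ≈ 677.54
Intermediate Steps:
F = 124335 (F = (921*540)/4 = (1/4)*497340 = 124335)
sqrt(Q + F) = sqrt(334731 + 124335) = sqrt(459066)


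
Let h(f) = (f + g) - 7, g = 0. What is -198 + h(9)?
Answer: -196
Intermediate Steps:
h(f) = -7 + f (h(f) = (f + 0) - 7 = f - 7 = -7 + f)
-198 + h(9) = -198 + (-7 + 9) = -198 + 2 = -196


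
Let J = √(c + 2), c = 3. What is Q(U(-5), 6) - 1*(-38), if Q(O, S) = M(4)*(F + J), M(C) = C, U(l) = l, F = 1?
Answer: 42 + 4*√5 ≈ 50.944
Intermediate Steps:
J = √5 (J = √(3 + 2) = √5 ≈ 2.2361)
Q(O, S) = 4 + 4*√5 (Q(O, S) = 4*(1 + √5) = 4 + 4*√5)
Q(U(-5), 6) - 1*(-38) = (4 + 4*√5) - 1*(-38) = (4 + 4*√5) + 38 = 42 + 4*√5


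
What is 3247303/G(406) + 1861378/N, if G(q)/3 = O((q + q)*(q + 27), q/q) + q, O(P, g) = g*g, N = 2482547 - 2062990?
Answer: 1364701447309/512279097 ≈ 2664.0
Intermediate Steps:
N = 419557
O(P, g) = g**2
G(q) = 3 + 3*q (G(q) = 3*((q/q)**2 + q) = 3*(1**2 + q) = 3*(1 + q) = 3 + 3*q)
3247303/G(406) + 1861378/N = 3247303/(3 + 3*406) + 1861378/419557 = 3247303/(3 + 1218) + 1861378*(1/419557) = 3247303/1221 + 1861378/419557 = 1364701447309/512279097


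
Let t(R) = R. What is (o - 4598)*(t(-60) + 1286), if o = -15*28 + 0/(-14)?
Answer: -6152068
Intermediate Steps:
o = -420 (o = -420 + 0*(-1/14) = -420 + 0 = -420)
(o - 4598)*(t(-60) + 1286) = (-420 - 4598)*(-60 + 1286) = -5018*1226 = -6152068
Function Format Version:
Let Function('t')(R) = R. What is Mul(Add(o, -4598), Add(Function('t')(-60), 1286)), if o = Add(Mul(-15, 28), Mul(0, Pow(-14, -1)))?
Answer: -6152068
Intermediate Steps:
o = -420 (o = Add(-420, Mul(0, Rational(-1, 14))) = Add(-420, 0) = -420)
Mul(Add(o, -4598), Add(Function('t')(-60), 1286)) = Mul(Add(-420, -4598), Add(-60, 1286)) = Mul(-5018, 1226) = -6152068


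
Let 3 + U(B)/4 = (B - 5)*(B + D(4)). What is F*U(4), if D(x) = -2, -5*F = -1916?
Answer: -7664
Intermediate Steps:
F = 1916/5 (F = -⅕*(-1916) = 1916/5 ≈ 383.20)
U(B) = -12 + 4*(-5 + B)*(-2 + B) (U(B) = -12 + 4*((B - 5)*(B - 2)) = -12 + 4*((-5 + B)*(-2 + B)) = -12 + 4*(-5 + B)*(-2 + B))
F*U(4) = 1916*(28 - 28*4 + 4*4²)/5 = 1916*(28 - 112 + 4*16)/5 = 1916*(28 - 112 + 64)/5 = (1916/5)*(-20) = -7664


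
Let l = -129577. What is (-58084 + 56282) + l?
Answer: -131379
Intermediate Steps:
(-58084 + 56282) + l = (-58084 + 56282) - 129577 = -1802 - 129577 = -131379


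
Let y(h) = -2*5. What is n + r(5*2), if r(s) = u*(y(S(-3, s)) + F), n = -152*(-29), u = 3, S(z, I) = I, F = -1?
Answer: 4375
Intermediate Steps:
y(h) = -10
n = 4408
r(s) = -33 (r(s) = 3*(-10 - 1) = 3*(-11) = -33)
n + r(5*2) = 4408 - 33 = 4375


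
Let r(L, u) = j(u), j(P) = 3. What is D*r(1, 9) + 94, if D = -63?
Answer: -95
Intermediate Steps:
r(L, u) = 3
D*r(1, 9) + 94 = -63*3 + 94 = -189 + 94 = -95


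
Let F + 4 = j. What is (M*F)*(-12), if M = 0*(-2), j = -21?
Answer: 0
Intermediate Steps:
F = -25 (F = -4 - 21 = -25)
M = 0
(M*F)*(-12) = (0*(-25))*(-12) = 0*(-12) = 0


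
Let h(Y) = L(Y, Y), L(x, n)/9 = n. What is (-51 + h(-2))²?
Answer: 4761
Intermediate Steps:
L(x, n) = 9*n
h(Y) = 9*Y
(-51 + h(-2))² = (-51 + 9*(-2))² = (-51 - 18)² = (-69)² = 4761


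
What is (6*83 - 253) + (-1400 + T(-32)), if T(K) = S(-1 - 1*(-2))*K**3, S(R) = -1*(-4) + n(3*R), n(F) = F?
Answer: -230531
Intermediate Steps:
S(R) = 4 + 3*R (S(R) = -1*(-4) + 3*R = 4 + 3*R)
T(K) = 7*K**3 (T(K) = (4 + 3*(-1 - 1*(-2)))*K**3 = (4 + 3*(-1 + 2))*K**3 = (4 + 3*1)*K**3 = (4 + 3)*K**3 = 7*K**3)
(6*83 - 253) + (-1400 + T(-32)) = (6*83 - 253) + (-1400 + 7*(-32)**3) = (498 - 253) + (-1400 + 7*(-32768)) = 245 + (-1400 - 229376) = 245 - 230776 = -230531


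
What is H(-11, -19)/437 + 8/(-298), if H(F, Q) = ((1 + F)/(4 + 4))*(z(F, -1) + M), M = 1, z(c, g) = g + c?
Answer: 1203/260452 ≈ 0.0046189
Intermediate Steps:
z(c, g) = c + g
H(F, Q) = F*(⅛ + F/8) (H(F, Q) = ((1 + F)/(4 + 4))*((F - 1) + 1) = ((1 + F)/8)*((-1 + F) + 1) = ((1 + F)*(⅛))*F = (⅛ + F/8)*F = F*(⅛ + F/8))
H(-11, -19)/437 + 8/(-298) = ((⅛)*(-11)*(1 - 11))/437 + 8/(-298) = ((⅛)*(-11)*(-10))*(1/437) + 8*(-1/298) = (55/4)*(1/437) - 4/149 = 55/1748 - 4/149 = 1203/260452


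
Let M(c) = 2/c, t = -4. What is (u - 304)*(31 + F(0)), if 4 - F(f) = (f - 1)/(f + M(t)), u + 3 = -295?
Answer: -19866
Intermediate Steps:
u = -298 (u = -3 - 295 = -298)
F(f) = 4 - (-1 + f)/(-½ + f) (F(f) = 4 - (f - 1)/(f + 2/(-4)) = 4 - (-1 + f)/(f + 2*(-¼)) = 4 - (-1 + f)/(f - ½) = 4 - (-1 + f)/(-½ + f))
(u - 304)*(31 + F(0)) = (-298 - 304)*(31 + 2*(-1 + 3*0)/(-1 + 2*0)) = -602*(31 + 2*(-1 + 0)/(-1 + 0)) = -602*(31 + 2*(-1)/(-1)) = -602*(31 + 2*(-1)*(-1)) = -602*(31 + 2) = -602*33 = -19866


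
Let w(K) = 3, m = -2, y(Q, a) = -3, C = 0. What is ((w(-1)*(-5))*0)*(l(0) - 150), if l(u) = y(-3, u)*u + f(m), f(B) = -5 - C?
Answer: 0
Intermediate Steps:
f(B) = -5 (f(B) = -5 - 1*0 = -5 + 0 = -5)
l(u) = -5 - 3*u (l(u) = -3*u - 5 = -5 - 3*u)
((w(-1)*(-5))*0)*(l(0) - 150) = ((3*(-5))*0)*((-5 - 3*0) - 150) = (-15*0)*((-5 + 0) - 150) = 0*(-5 - 150) = 0*(-155) = 0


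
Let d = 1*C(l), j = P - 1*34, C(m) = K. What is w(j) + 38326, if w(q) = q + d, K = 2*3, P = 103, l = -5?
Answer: 38401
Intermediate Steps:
K = 6
C(m) = 6
j = 69 (j = 103 - 1*34 = 103 - 34 = 69)
d = 6 (d = 1*6 = 6)
w(q) = 6 + q (w(q) = q + 6 = 6 + q)
w(j) + 38326 = (6 + 69) + 38326 = 75 + 38326 = 38401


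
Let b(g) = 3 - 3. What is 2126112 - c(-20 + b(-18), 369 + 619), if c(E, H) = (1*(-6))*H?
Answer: 2132040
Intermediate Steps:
b(g) = 0
c(E, H) = -6*H
2126112 - c(-20 + b(-18), 369 + 619) = 2126112 - (-6)*(369 + 619) = 2126112 - (-6)*988 = 2126112 - 1*(-5928) = 2126112 + 5928 = 2132040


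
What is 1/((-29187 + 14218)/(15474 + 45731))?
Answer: -61205/14969 ≈ -4.0888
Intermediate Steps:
1/((-29187 + 14218)/(15474 + 45731)) = 1/(-14969/61205) = -61205/14969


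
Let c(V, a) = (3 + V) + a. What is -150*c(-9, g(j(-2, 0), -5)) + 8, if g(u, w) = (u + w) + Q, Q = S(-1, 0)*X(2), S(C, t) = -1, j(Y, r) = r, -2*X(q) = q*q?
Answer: 1358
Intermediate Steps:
X(q) = -q**2/2 (X(q) = -q*q/2 = -q**2/2)
Q = 2 (Q = -(-1)*2**2/2 = -(-1)*4/2 = -1*(-2) = 2)
g(u, w) = 2 + u + w (g(u, w) = (u + w) + 2 = 2 + u + w)
c(V, a) = 3 + V + a
-150*c(-9, g(j(-2, 0), -5)) + 8 = -150*(3 - 9 + (2 + 0 - 5)) + 8 = -150*(3 - 9 - 3) + 8 = -150*(-9) + 8 = 1350 + 8 = 1358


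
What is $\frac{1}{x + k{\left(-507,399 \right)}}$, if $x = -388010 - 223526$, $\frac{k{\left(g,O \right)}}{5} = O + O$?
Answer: $- \frac{1}{607546} \approx -1.646 \cdot 10^{-6}$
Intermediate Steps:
$k{\left(g,O \right)} = 10 O$ ($k{\left(g,O \right)} = 5 \left(O + O\right) = 5 \cdot 2 O = 10 O$)
$x = -611536$ ($x = -388010 - 223526 = -611536$)
$\frac{1}{x + k{\left(-507,399 \right)}} = \frac{1}{-611536 + 10 \cdot 399} = \frac{1}{-611536 + 3990} = \frac{1}{-607546} = - \frac{1}{607546}$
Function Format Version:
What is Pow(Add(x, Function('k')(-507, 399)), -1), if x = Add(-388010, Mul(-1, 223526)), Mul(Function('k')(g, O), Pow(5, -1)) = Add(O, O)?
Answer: Rational(-1, 607546) ≈ -1.6460e-6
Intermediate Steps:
Function('k')(g, O) = Mul(10, O) (Function('k')(g, O) = Mul(5, Add(O, O)) = Mul(5, Mul(2, O)) = Mul(10, O))
x = -611536 (x = Add(-388010, -223526) = -611536)
Pow(Add(x, Function('k')(-507, 399)), -1) = Pow(Add(-611536, Mul(10, 399)), -1) = Pow(Add(-611536, 3990), -1) = Pow(-607546, -1) = Rational(-1, 607546)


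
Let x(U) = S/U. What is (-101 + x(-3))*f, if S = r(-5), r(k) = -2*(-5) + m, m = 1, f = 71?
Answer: -22294/3 ≈ -7431.3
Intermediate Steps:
r(k) = 11 (r(k) = -2*(-5) + 1 = 10 + 1 = 11)
S = 11
x(U) = 11/U
(-101 + x(-3))*f = (-101 + 11/(-3))*71 = (-101 + 11*(-1/3))*71 = (-101 - 11/3)*71 = -314/3*71 = -22294/3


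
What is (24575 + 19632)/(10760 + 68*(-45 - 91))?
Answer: 44207/1512 ≈ 29.237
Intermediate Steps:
(24575 + 19632)/(10760 + 68*(-45 - 91)) = 44207/(10760 + 68*(-136)) = 44207/(10760 - 9248) = 44207/1512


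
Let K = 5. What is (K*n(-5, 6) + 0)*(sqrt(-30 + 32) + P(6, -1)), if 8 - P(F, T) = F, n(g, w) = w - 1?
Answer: 50 + 25*sqrt(2) ≈ 85.355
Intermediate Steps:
n(g, w) = -1 + w
P(F, T) = 8 - F
(K*n(-5, 6) + 0)*(sqrt(-30 + 32) + P(6, -1)) = (5*(-1 + 6) + 0)*(sqrt(-30 + 32) + (8 - 1*6)) = (5*5 + 0)*(sqrt(2) + (8 - 6)) = (25 + 0)*(sqrt(2) + 2) = 25*(2 + sqrt(2)) = 50 + 25*sqrt(2)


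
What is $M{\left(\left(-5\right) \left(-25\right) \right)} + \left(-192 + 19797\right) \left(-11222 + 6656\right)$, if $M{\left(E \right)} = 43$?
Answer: $-89516387$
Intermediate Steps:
$M{\left(\left(-5\right) \left(-25\right) \right)} + \left(-192 + 19797\right) \left(-11222 + 6656\right) = 43 + \left(-192 + 19797\right) \left(-11222 + 6656\right) = 43 + 19605 \left(-4566\right) = 43 - 89516430 = -89516387$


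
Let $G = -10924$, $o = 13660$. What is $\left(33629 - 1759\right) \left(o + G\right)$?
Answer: $87196320$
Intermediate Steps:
$\left(33629 - 1759\right) \left(o + G\right) = \left(33629 - 1759\right) \left(13660 - 10924\right) = 31870 \cdot 2736 = 87196320$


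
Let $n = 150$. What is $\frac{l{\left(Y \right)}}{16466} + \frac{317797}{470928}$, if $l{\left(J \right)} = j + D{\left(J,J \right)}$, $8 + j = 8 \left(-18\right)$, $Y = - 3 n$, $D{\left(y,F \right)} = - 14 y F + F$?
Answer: $- \frac{665065766627}{3877150224} \approx -171.53$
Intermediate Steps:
$D{\left(y,F \right)} = F - 14 F y$ ($D{\left(y,F \right)} = - 14 F y + F = F - 14 F y$)
$Y = -450$ ($Y = \left(-3\right) 150 = -450$)
$j = -152$ ($j = -8 + 8 \left(-18\right) = -8 - 144 = -152$)
$l{\left(J \right)} = -152 + J \left(1 - 14 J\right)$
$\frac{l{\left(Y \right)}}{16466} + \frac{317797}{470928} = \frac{-152 - 450 - 14 \left(-450\right)^{2}}{16466} + \frac{317797}{470928} = \left(-152 - 450 - 2835000\right) \frac{1}{16466} + 317797 \cdot \frac{1}{470928} = \left(-152 - 450 - 2835000\right) \frac{1}{16466} + \frac{317797}{470928} = \left(-2835602\right) \frac{1}{16466} + \frac{317797}{470928} = - \frac{1417801}{8233} + \frac{317797}{470928} = - \frac{665065766627}{3877150224}$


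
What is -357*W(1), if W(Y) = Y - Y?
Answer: 0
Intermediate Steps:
W(Y) = 0
-357*W(1) = -357*0 = 0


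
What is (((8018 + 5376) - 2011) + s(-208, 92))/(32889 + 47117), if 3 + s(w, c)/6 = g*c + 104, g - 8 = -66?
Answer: -20027/80006 ≈ -0.25032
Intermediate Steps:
g = -58 (g = 8 - 66 = -58)
s(w, c) = 606 - 348*c (s(w, c) = -18 + 6*(-58*c + 104) = -18 + 6*(104 - 58*c) = -18 + (624 - 348*c) = 606 - 348*c)
(((8018 + 5376) - 2011) + s(-208, 92))/(32889 + 47117) = (((8018 + 5376) - 2011) + (606 - 348*92))/(32889 + 47117) = ((13394 - 2011) + (606 - 32016))/80006 = (11383 - 31410)*(1/80006) = -20027*1/80006 = -20027/80006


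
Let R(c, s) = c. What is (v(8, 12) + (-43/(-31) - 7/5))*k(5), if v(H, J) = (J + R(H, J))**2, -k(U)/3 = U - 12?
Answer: 1301958/155 ≈ 8399.7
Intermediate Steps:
k(U) = 36 - 3*U (k(U) = -3*(U - 12) = -3*(-12 + U) = 36 - 3*U)
v(H, J) = (H + J)**2 (v(H, J) = (J + H)**2 = (H + J)**2)
(v(8, 12) + (-43/(-31) - 7/5))*k(5) = ((8 + 12)**2 + (-43/(-31) - 7/5))*(36 - 3*5) = (20**2 + (-43*(-1/31) - 7*1/5))*(36 - 15) = (400 + (43/31 - 7/5))*21 = (400 - 2/155)*21 = (61998/155)*21 = 1301958/155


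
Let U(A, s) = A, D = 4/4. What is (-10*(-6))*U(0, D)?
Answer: 0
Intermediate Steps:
D = 1 (D = 4*(¼) = 1)
(-10*(-6))*U(0, D) = -10*(-6)*0 = 60*0 = 0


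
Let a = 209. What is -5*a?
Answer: -1045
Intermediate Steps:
-5*a = -5*209 = -1045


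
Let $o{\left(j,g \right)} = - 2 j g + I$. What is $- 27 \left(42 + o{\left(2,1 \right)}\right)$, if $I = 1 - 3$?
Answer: $-972$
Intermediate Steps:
$I = -2$ ($I = 1 - 3 = -2$)
$o{\left(j,g \right)} = -2 - 2 g j$ ($o{\left(j,g \right)} = - 2 j g - 2 = - 2 g j - 2 = -2 - 2 g j$)
$- 27 \left(42 + o{\left(2,1 \right)}\right) = - 27 \left(42 - \left(2 + 2 \cdot 2\right)\right) = - 27 \left(42 - 6\right) = \left(-27\right) 36 = -972$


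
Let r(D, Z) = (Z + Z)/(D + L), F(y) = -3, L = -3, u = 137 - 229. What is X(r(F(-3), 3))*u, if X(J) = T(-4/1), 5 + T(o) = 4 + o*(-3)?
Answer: -1012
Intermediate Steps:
u = -92
r(D, Z) = 2*Z/(-3 + D) (r(D, Z) = (Z + Z)/(D - 3) = (2*Z)/(-3 + D) = 2*Z/(-3 + D))
T(o) = -1 - 3*o (T(o) = -5 + (4 + o*(-3)) = -5 + (4 - 3*o) = -1 - 3*o)
X(J) = 11 (X(J) = -1 - (-12)/1 = -1 - (-12) = -1 - 3*(-4) = -1 + 12 = 11)
X(r(F(-3), 3))*u = 11*(-92) = -1012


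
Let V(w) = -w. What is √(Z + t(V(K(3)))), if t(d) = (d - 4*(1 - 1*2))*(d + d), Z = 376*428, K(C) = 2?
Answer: 6*√4470 ≈ 401.15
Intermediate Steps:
Z = 160928
t(d) = 2*d*(4 + d) (t(d) = (d - 4*(1 - 2))*(2*d) = (d - 4*(-1))*(2*d) = (d + 4)*(2*d) = (4 + d)*(2*d) = 2*d*(4 + d))
√(Z + t(V(K(3)))) = √(160928 + 2*(-1*2)*(4 - 1*2)) = √(160928 + 2*(-2)*(4 - 2)) = √(160928 + 2*(-2)*2) = √(160928 - 8) = √160920 = 6*√4470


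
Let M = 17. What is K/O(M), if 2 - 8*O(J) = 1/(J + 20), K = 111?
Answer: 32856/73 ≈ 450.08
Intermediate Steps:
O(J) = ¼ - 1/(8*(20 + J)) (O(J) = ¼ - 1/(8*(J + 20)) = ¼ - 1/(8*(20 + J)))
K/O(M) = 111/(((39 + 2*17)/(8*(20 + 17)))) = 111/(((⅛)*(39 + 34)/37)) = 111/(((⅛)*(1/37)*73)) = 111/(73/296) = 111*(296/73) = 32856/73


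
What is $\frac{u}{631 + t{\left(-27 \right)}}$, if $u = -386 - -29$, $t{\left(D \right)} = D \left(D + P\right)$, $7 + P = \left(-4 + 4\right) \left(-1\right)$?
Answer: $- \frac{357}{1549} \approx -0.23047$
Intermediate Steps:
$P = -7$ ($P = -7 + \left(-4 + 4\right) \left(-1\right) = -7 + 0 \left(-1\right) = -7 + 0 = -7$)
$t{\left(D \right)} = D \left(-7 + D\right)$ ($t{\left(D \right)} = D \left(D - 7\right) = D \left(-7 + D\right)$)
$u = -357$ ($u = -386 + \left(-151 + 180\right) = -386 + 29 = -357$)
$\frac{u}{631 + t{\left(-27 \right)}} = \frac{1}{631 - 27 \left(-7 - 27\right)} \left(-357\right) = \frac{1}{631 - -918} \left(-357\right) = \frac{1}{631 + 918} \left(-357\right) = \frac{1}{1549} \left(-357\right) = - \frac{357}{1549}$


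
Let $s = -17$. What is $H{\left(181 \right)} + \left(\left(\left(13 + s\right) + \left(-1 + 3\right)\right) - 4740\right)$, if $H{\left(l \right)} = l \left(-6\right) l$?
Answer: $-201308$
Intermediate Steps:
$H{\left(l \right)} = - 6 l^{2}$ ($H{\left(l \right)} = - 6 l l = - 6 l^{2}$)
$H{\left(181 \right)} + \left(\left(\left(13 + s\right) + \left(-1 + 3\right)\right) - 4740\right) = - 6 \cdot 181^{2} + \left(\left(\left(13 - 17\right) + \left(-1 + 3\right)\right) - 4740\right) = \left(-6\right) 32761 + \left(\left(-4 + 2\right) - 4740\right) = -196566 - 4742 = -201308$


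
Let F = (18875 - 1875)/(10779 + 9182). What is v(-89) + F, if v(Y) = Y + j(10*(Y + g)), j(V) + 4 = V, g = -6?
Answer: -20802323/19961 ≈ -1042.1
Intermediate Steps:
j(V) = -4 + V
v(Y) = -64 + 11*Y (v(Y) = Y + (-4 + 10*(Y - 6)) = Y + (-4 + 10*(-6 + Y)) = Y + (-4 + (-60 + 10*Y)) = Y + (-64 + 10*Y) = -64 + 11*Y)
F = 17000/19961 ≈ 0.85166
v(-89) + F = (-64 + 11*(-89)) + 17000/19961 = (-64 - 979) + 17000/19961 = -1043 + 17000/19961 = -20802323/19961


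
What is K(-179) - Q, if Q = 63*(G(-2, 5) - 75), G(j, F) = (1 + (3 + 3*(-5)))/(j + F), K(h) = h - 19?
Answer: 4758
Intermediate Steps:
K(h) = -19 + h
G(j, F) = -11/(F + j) (G(j, F) = (1 + (3 - 15))/(F + j) = (1 - 12)/(F + j) = -11/(F + j))
Q = -4956 (Q = 63*(-11/(5 - 2) - 75) = 63*(-11/3 - 75) = 63*(-236/3) = -4956)
K(-179) - Q = (-19 - 179) - 1*(-4956) = -198 + 4956 = 4758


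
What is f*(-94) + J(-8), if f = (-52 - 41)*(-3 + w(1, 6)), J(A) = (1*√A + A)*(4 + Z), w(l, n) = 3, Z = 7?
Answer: -88 + 22*I*√2 ≈ -88.0 + 31.113*I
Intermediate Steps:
J(A) = 11*A + 11*√A (J(A) = (1*√A + A)*(4 + 7) = (√A + A)*11 = (A + √A)*11 = 11*A + 11*√A)
f = 0 (f = (-52 - 41)*(-3 + 3) = -93*0 = 0)
f*(-94) + J(-8) = 0*(-94) + (11*(-8) + 11*√(-8)) = 0 + (-88 + 11*(2*I*√2)) = 0 + (-88 + 22*I*√2) = -88 + 22*I*√2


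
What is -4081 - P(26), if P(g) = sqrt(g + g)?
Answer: -4081 - 2*sqrt(13) ≈ -4088.2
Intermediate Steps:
P(g) = sqrt(2)*sqrt(g) (P(g) = sqrt(2*g) = sqrt(2)*sqrt(g))
-4081 - P(26) = -4081 - sqrt(2)*sqrt(26) = -4081 - 2*sqrt(13)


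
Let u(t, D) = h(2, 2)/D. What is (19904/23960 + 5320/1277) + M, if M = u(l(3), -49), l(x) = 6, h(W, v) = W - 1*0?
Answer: 928768994/187406135 ≈ 4.9559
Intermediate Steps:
h(W, v) = W (h(W, v) = W + 0 = W)
u(t, D) = 2/D
M = -2/49 (M = 2/(-49) = 2*(-1/49) = -2/49 ≈ -0.040816)
(19904/23960 + 5320/1277) + M = (19904/23960 + 5320/1277) - 2/49 = (19904*(1/23960) + 5320*(1/1277)) - 2/49 = (2488/2995 + 5320/1277) - 2/49 = 19110576/3824615 - 2/49 = 928768994/187406135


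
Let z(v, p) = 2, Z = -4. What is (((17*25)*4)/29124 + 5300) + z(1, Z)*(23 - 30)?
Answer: 38487791/7281 ≈ 5286.1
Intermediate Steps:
(((17*25)*4)/29124 + 5300) + z(1, Z)*(23 - 30) = (((17*25)*4)/29124 + 5300) + 2*(23 - 30) = ((425*4)*(1/29124) + 5300) + 2*(-7) = (1700*(1/29124) + 5300) - 14 = (425/7281 + 5300) - 14 = 38589725/7281 - 14 = 38487791/7281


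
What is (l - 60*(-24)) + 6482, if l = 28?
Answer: 7950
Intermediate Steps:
(l - 60*(-24)) + 6482 = (28 - 60*(-24)) + 6482 = (28 + 1440) + 6482 = 1468 + 6482 = 7950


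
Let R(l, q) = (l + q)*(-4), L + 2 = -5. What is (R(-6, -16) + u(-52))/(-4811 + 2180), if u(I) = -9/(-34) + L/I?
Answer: -78145/2325804 ≈ -0.033599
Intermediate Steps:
L = -7 (L = -2 - 5 = -7)
R(l, q) = -4*l - 4*q
u(I) = 9/34 - 7/I (u(I) = -9/(-34) - 7/I = -9*(-1/34) - 7/I = 9/34 - 7/I)
(R(-6, -16) + u(-52))/(-4811 + 2180) = ((-4*(-6) - 4*(-16)) + (9/34 - 7/(-52)))/(-4811 + 2180) = ((24 + 64) + (9/34 - 7*(-1/52)))/(-2631) = (88 + (9/34 + 7/52))*(-1/2631) = (88 + 353/884)*(-1/2631) = (78145/884)*(-1/2631) = -78145/2325804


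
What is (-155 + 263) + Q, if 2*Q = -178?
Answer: 19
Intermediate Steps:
Q = -89 (Q = (½)*(-178) = -89)
(-155 + 263) + Q = (-155 + 263) - 89 = 108 - 89 = 19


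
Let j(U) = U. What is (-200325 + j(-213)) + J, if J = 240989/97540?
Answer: -19560235531/97540 ≈ -2.0054e+5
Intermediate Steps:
J = 240989/97540 (J = 240989*(1/97540) = 240989/97540 ≈ 2.4707)
(-200325 + j(-213)) + J = (-200325 - 213) + 240989/97540 = -200538 + 240989/97540 = -19560235531/97540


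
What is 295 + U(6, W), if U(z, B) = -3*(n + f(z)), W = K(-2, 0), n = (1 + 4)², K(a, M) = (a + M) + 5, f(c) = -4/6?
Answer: 222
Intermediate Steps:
f(c) = -⅔ (f(c) = -4*⅙ = -⅔)
K(a, M) = 5 + M + a (K(a, M) = (M + a) + 5 = 5 + M + a)
n = 25 (n = 5² = 25)
W = 3 (W = 5 + 0 - 2 = 3)
U(z, B) = -73 (U(z, B) = -3*(25 - ⅔) = -3*73/3 = -73)
295 + U(6, W) = 295 - 73 = 222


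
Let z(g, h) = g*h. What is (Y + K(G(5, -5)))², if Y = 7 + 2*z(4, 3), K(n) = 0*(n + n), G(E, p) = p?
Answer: 961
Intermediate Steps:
K(n) = 0 (K(n) = 0*(2*n) = 0)
Y = 31 (Y = 7 + 2*(4*3) = 7 + 2*12 = 7 + 24 = 31)
(Y + K(G(5, -5)))² = (31 + 0)² = 31² = 961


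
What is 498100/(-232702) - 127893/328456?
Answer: -96682445243/38216184056 ≈ -2.5299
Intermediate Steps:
498100/(-232702) - 127893/328456 = 498100*(-1/232702) - 127893*1/328456 = -249050/116351 - 127893/328456 = -96682445243/38216184056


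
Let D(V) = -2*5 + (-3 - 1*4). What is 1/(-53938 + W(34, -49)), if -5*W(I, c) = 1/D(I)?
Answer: -85/4584729 ≈ -1.8540e-5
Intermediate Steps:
D(V) = -17 (D(V) = -10 + (-3 - 4) = -10 - 7 = -17)
W(I, c) = 1/85 (W(I, c) = -⅕/(-17) = -⅕*(-1/17) = 1/85)
1/(-53938 + W(34, -49)) = 1/(-53938 + 1/85) = 1/(-4584729/85) = -85/4584729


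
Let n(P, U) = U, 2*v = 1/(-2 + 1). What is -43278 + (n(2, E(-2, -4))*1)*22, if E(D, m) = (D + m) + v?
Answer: -43421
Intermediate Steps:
v = -1/2 (v = 1/(2*(-2 + 1)) = (1/2)/(-1) = (1/2)*(-1) = -1/2 ≈ -0.50000)
E(D, m) = -1/2 + D + m (E(D, m) = (D + m) - 1/2 = -1/2 + D + m)
-43278 + (n(2, E(-2, -4))*1)*22 = -43278 + ((-1/2 - 2 - 4)*1)*22 = -43278 - 13/2*1*22 = -43278 - 13/2*22 = -43278 - 143 = -43421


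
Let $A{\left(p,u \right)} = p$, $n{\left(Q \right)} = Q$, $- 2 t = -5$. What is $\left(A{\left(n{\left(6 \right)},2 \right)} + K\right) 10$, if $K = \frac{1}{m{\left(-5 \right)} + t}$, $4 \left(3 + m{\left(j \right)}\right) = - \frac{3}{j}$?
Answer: $\frac{220}{7} \approx 31.429$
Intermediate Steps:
$t = \frac{5}{2}$ ($t = \left(- \frac{1}{2}\right) \left(-5\right) = \frac{5}{2} \approx 2.5$)
$m{\left(j \right)} = -3 - \frac{3}{4 j}$ ($m{\left(j \right)} = -3 + \frac{\left(-3\right) \frac{1}{j}}{4} = -3 - \frac{3}{4 j}$)
$K = - \frac{20}{7}$ ($K = \frac{1}{\left(-3 - \frac{3}{4 \left(-5\right)}\right) + \frac{5}{2}} = \frac{1}{\left(-3 - - \frac{3}{20}\right) + \frac{5}{2}} = \frac{1}{\left(-3 + \frac{3}{20}\right) + \frac{5}{2}} = \frac{1}{- \frac{57}{20} + \frac{5}{2}} = \frac{1}{- \frac{7}{20}} = - \frac{20}{7} \approx -2.8571$)
$\left(A{\left(n{\left(6 \right)},2 \right)} + K\right) 10 = \left(6 - \frac{20}{7}\right) 10 = \frac{22}{7} \cdot 10 = \frac{220}{7}$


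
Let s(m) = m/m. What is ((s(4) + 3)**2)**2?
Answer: 256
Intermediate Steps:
s(m) = 1
((s(4) + 3)**2)**2 = ((1 + 3)**2)**2 = (4**2)**2 = 16**2 = 256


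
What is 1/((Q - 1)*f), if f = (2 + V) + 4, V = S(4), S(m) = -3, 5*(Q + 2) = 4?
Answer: -5/33 ≈ -0.15152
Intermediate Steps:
Q = -6/5 (Q = -2 + (⅕)*4 = -2 + ⅘ = -6/5 ≈ -1.2000)
V = -3
f = 3 (f = (2 - 3) + 4 = -1 + 4 = 3)
1/((Q - 1)*f) = 1/((-6/5 - 1)*3) = 1/(-11/5*3) = 1/(-33/5) = -5/33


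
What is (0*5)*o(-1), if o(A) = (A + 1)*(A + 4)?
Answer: 0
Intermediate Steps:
o(A) = (1 + A)*(4 + A)
(0*5)*o(-1) = (0*5)*(4 + (-1)² + 5*(-1)) = 0*(4 + 1 - 5) = 0*0 = 0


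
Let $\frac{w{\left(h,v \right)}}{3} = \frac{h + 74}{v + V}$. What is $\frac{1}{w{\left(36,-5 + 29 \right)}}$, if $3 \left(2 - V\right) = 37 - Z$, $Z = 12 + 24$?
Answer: $\frac{7}{90} \approx 0.077778$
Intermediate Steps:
$Z = 36$
$V = \frac{5}{3}$ ($V = 2 - \frac{37 - 36}{3} = 2 - \frac{1}{3} = \frac{5}{3} \approx 1.6667$)
$w{\left(h,v \right)} = \frac{3 \left(74 + h\right)}{\frac{5}{3} + v}$ ($w{\left(h,v \right)} = 3 \frac{h + 74}{v + \frac{5}{3}} = 3 \frac{74 + h}{\frac{5}{3} + v} = \frac{3 \left(74 + h\right)}{\frac{5}{3} + v}$)
$\frac{1}{w{\left(36,-5 + 29 \right)}} = \frac{1}{9 \frac{1}{5 + 3 \left(-5 + 29\right)} \left(74 + 36\right)} = \frac{1}{9 \frac{1}{5 + 3 \cdot 24} \cdot 110} = \frac{1}{9 \frac{1}{5 + 72} \cdot 110} = \frac{1}{9 \cdot \frac{1}{77} \cdot 110} = \frac{1}{\frac{90}{7}} = \frac{7}{90}$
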